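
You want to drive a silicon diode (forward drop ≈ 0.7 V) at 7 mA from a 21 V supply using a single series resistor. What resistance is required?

R ≈ 2.9 kΩ

The resistor drops V_S − V_D = 21 − 0.7 = 20.3 V at 7 mA.
R = 20.3 V / 7 mA = 2.9 kΩ.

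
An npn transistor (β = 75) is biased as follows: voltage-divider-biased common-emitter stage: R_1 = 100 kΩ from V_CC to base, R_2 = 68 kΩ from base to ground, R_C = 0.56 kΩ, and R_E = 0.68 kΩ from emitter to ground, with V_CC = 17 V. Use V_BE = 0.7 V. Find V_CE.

V_CE ≈ 11 V

Thevenize the base divider: V_Th = V_CC·R_2/(R_1+R_2) = 17×68/168 = 6.88 V, R_Th = R_1‖R_2 = 40.5 kΩ.
Base-emitter loop: V_Th = I_B·R_Th + V_BE + (β+1)I_B·R_E, so I_B = (6.88 − 0.7) / (40.5 + 76×0.68) = 0.0671 mA.
I_C = β·I_B = 75×0.0671 = 5.03 mA, and I_E = (β+1)I_B = 5.1 mA.
V_CE = V_CC − I_C·R_C − I_E·R_E = 17 − 5.03×0.56 − 5.1×0.68 = 10.7 V.
V_CE = 10.7 V > 0.2 V confirms active-region operation.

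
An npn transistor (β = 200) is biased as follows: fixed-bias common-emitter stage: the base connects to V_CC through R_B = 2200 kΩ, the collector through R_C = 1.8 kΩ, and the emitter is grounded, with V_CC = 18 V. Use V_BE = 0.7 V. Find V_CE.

Base loop: V_CC = I_B·R_B + V_BE, so I_B = (18 − 0.7)/2200 kΩ = 0.00786 mA.
In the active region I_C = β·I_B = 200 × 0.00786 = 1.57 mA.
Collector loop: V_CE = V_CC − I_C·R_C = 18 − 1.57×1.8 = 15.2 V.
Since V_CE = 15.2 V > V_CE(sat) ≈ 0.2 V, the transistor is in the active region as assumed.

V_CE ≈ 15 V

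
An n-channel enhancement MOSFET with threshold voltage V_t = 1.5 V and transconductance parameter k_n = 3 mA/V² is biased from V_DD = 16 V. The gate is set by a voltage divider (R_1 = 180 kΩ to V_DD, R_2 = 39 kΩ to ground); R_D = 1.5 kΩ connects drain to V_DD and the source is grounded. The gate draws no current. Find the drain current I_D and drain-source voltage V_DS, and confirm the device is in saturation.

I_D ≈ 2.7 mA, V_DS ≈ 12 V

V_G = V_DD·R_2/(R_1+R_2) = 16×39/219 = 2.85 V. With the source grounded, V_GS = V_G = 2.85 V.
Assume saturation: I_D = (k_n/2)(V_GS − V_t)² = (3/2)×(2.85 − 1.5)² = 1.5×1.35² = 2.73 mA.
V_DS = V_DD − I_D·R_D = 16 − 2.73×1.5 = 11.9 V.
Saturation requires V_DS ≥ V_GS − V_t = 1.35 V; 11.9 ≥ 1.35 ✓.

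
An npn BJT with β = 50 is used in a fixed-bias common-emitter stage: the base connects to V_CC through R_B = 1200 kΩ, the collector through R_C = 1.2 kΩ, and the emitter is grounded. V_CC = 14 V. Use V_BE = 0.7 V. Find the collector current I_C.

I_C ≈ 0.55 mA

Base loop: V_CC = I_B·R_B + V_BE, so I_B = (14 − 0.7)/1200 kΩ = 0.0111 mA.
In the active region I_C = β·I_B = 50 × 0.0111 = 0.554 mA.
Collector loop: V_CE = V_CC − I_C·R_C = 14 − 0.554×1.2 = 13.3 V.
Since V_CE = 13.3 V > V_CE(sat) ≈ 0.2 V, the transistor is in the active region as assumed.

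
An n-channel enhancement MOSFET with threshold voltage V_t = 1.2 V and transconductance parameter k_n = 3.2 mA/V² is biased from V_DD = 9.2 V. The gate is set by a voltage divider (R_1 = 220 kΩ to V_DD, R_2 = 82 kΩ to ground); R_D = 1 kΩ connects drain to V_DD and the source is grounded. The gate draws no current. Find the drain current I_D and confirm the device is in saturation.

V_G = V_DD·R_2/(R_1+R_2) = 9.2×82/302 = 2.5 V. With the source grounded, V_GS = V_G = 2.5 V.
Assume saturation: I_D = (k_n/2)(V_GS − V_t)² = (3.2/2)×(2.5 − 1.2)² = 1.6×1.3² = 2.7 mA.
V_DS = V_DD − I_D·R_D = 9.2 − 2.7×1 = 6.5 V.
Saturation requires V_DS ≥ V_GS − V_t = 1.3 V; 6.5 ≥ 1.3 ✓.

I_D ≈ 2.7 mA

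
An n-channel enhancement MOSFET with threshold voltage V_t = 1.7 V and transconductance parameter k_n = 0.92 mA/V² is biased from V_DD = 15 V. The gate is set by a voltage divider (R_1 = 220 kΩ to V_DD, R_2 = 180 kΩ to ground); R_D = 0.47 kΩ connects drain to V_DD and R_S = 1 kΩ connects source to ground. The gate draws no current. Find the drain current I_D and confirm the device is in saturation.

I_D ≈ 2.6 mA

V_G = V_DD·R_2/(R_1+R_2) = 15×180/400 = 6.75 V.
Assume saturation: I_D = (k_n/2)(V_GS − V_t)² with V_GS = V_G − I_D·R_S = 6.75 − 1·I_D.
Substituting gives 0.46·I_D² − 5.65·I_D + 11.7 = 0, with roots I_D = 2.65 or 9.62 mA.
The root I_D = 9.62 mA gives V_GS = -2.87 V ≤ V_t, so take I_D = 2.65 mA.
Then V_GS = 4.1 V and V_DS = V_DD − I_D(R_D+R_S) = 15 − 2.65×1.47 = 11.1 V.
Saturation requires V_DS ≥ V_GS − V_t = 2.4 V; 11.1 ≥ 2.4 ✓.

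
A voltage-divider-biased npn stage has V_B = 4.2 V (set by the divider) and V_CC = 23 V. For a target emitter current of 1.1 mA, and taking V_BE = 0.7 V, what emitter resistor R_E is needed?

V_E = V_B − V_BE = 4.2 − 0.7 = 3.5 V.
R_E = V_E / I_E = 3.5 / 1.1 = 3.18 kΩ.

R_E ≈ 3.2 kΩ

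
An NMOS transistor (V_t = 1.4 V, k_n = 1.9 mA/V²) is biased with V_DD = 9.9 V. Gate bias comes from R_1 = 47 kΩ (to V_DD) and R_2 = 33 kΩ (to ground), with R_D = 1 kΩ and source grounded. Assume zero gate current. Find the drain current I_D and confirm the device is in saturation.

I_D ≈ 6.8 mA

V_G = V_DD·R_2/(R_1+R_2) = 9.9×33/80 = 4.08 V. With the source grounded, V_GS = V_G = 4.08 V.
Assume saturation: I_D = (k_n/2)(V_GS − V_t)² = (1.9/2)×(4.08 − 1.4)² = 0.95×2.68² = 6.84 mA.
V_DS = V_DD − I_D·R_D = 9.9 − 6.84×1 = 3.06 V.
Saturation requires V_DS ≥ V_GS − V_t = 2.68 V; 3.06 ≥ 2.68 ✓.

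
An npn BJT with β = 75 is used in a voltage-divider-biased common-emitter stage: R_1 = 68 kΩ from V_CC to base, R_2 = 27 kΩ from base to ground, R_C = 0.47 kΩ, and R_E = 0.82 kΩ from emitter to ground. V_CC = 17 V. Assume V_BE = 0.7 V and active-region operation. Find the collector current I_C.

Thevenize the base divider: V_Th = V_CC·R_2/(R_1+R_2) = 17×27/95 = 4.83 V, R_Th = R_1‖R_2 = 19.3 kΩ.
Base-emitter loop: V_Th = I_B·R_Th + V_BE + (β+1)I_B·R_E, so I_B = (4.83 − 0.7) / (19.3 + 76×0.82) = 0.0506 mA.
I_C = β·I_B = 75×0.0506 = 3.8 mA, and I_E = (β+1)I_B = 3.85 mA.
V_CE = V_CC − I_C·R_C − I_E·R_E = 17 − 3.8×0.47 − 3.85×0.82 = 12.1 V.
V_CE = 12.1 V > 0.2 V confirms active-region operation.

I_C ≈ 3.8 mA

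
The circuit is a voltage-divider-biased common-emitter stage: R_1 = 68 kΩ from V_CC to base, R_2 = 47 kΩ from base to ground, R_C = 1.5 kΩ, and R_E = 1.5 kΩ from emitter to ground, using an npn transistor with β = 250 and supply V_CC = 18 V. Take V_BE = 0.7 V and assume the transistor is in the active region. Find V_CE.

V_CE ≈ 5.6 V

Thevenize the base divider: V_Th = V_CC·R_2/(R_1+R_2) = 18×47/115 = 7.36 V, R_Th = R_1‖R_2 = 27.8 kΩ.
Base-emitter loop: V_Th = I_B·R_Th + V_BE + (β+1)I_B·R_E, so I_B = (7.36 − 0.7) / (27.8 + 251×1.5) = 0.0165 mA.
I_C = β·I_B = 250×0.0165 = 4.12 mA, and I_E = (β+1)I_B = 4.13 mA.
V_CE = V_CC − I_C·R_C − I_E·R_E = 18 − 4.12×1.5 − 4.13×1.5 = 5.63 V.
V_CE = 5.63 V > 0.2 V confirms active-region operation.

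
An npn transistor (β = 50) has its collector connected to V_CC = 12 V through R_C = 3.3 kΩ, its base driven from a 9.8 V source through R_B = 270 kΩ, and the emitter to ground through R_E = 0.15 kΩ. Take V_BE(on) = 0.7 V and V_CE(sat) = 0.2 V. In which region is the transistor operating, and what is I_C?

Assume active. Base-emitter loop: I_B = (V_BB − V_BE)/(R_B + (β+1)R_E) = (9.8 − 0.7)/(270 + 51×0.15) = 0.0328 mA.
I_C = β·I_B = 50×0.0328 = 1.64 mA.
V_CE = V_CC − I_C·R_C − I_E·R_E = 12 − 1.64×3.3 − 1.67×0.15 = 6.34 V > V_CE(sat), so the active-region assumption holds.

active; I_C ≈ 1.6 mA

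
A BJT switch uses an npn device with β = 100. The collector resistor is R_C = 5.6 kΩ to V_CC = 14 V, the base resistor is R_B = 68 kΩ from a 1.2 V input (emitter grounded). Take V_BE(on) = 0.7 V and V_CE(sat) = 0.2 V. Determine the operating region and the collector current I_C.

active; I_C ≈ 0.74 mA

Assume active. Base-emitter loop: I_B = (V_BB − V_BE)/R_B = (1.2 − 0.7)/68 = 0.00735 mA.
I_C = β·I_B = 100×0.00735 = 0.735 mA.
V_CE = V_CC − I_C·R_C = 14 − 0.735×5.6 = 9.88 V > V_CE(sat), so the active-region assumption holds.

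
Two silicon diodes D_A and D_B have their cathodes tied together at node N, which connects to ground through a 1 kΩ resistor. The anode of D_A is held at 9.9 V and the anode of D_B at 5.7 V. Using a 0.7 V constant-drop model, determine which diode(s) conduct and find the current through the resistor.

Assume both conduct. Then node N would need to be at both 9.9−0.7 = 9.2 V and 5.7−0.7 = 5 V, which is impossible.
Assume only D_A conducts: V_N = 9.9 − 0.7 = 9.2 V, so I_R = 9.2/1 = 9.2 mA.
Check D_B: its anode-to-cathode voltage is 5.7 − 9.2 = -3.5 V < 0.7 V, so it is off. The assumption is consistent.

Only D_A conducts; I_R ≈ 9.2 mA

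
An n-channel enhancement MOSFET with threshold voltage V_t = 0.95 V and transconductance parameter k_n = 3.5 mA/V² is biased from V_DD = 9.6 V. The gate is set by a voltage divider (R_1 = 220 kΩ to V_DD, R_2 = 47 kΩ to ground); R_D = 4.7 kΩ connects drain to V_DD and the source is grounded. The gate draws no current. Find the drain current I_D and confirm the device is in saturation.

V_G = V_DD·R_2/(R_1+R_2) = 9.6×47/267 = 1.69 V. With the source grounded, V_GS = V_G = 1.69 V.
Assume saturation: I_D = (k_n/2)(V_GS − V_t)² = (3.5/2)×(1.69 − 0.95)² = 1.75×0.74² = 0.958 mA.
V_DS = V_DD − I_D·R_D = 9.6 − 0.958×4.7 = 5.1 V.
Saturation requires V_DS ≥ V_GS − V_t = 0.74 V; 5.1 ≥ 0.74 ✓.

I_D ≈ 0.96 mA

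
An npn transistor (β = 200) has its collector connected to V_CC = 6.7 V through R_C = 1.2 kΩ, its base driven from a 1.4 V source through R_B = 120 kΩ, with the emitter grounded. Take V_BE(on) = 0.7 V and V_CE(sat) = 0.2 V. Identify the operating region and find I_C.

Assume active. Base-emitter loop: I_B = (V_BB − V_BE)/R_B = (1.4 − 0.7)/120 = 0.00583 mA.
I_C = β·I_B = 200×0.00583 = 1.17 mA.
V_CE = V_CC − I_C·R_C = 6.7 − 1.17×1.2 = 5.3 V > V_CE(sat), so the active-region assumption holds.

active; I_C ≈ 1.2 mA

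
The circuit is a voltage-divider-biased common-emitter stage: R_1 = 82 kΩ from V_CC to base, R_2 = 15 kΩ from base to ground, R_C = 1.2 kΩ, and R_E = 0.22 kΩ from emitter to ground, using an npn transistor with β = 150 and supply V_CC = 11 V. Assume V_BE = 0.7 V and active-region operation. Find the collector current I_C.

I_C ≈ 3.3 mA

Thevenize the base divider: V_Th = V_CC·R_2/(R_1+R_2) = 11×15/97 = 1.7 V, R_Th = R_1‖R_2 = 12.7 kΩ.
Base-emitter loop: V_Th = I_B·R_Th + V_BE + (β+1)I_B·R_E, so I_B = (1.7 − 0.7) / (12.7 + 151×0.22) = 0.0218 mA.
I_C = β·I_B = 150×0.0218 = 3.27 mA, and I_E = (β+1)I_B = 3.29 mA.
V_CE = V_CC − I_C·R_C − I_E·R_E = 11 − 3.27×1.2 − 3.29×0.22 = 6.35 V.
V_CE = 6.35 V > 0.2 V confirms active-region operation.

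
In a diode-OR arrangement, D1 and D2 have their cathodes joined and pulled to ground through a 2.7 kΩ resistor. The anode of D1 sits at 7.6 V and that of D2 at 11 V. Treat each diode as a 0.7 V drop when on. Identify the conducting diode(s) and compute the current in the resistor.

Only D2 conducts; I_R ≈ 3.8 mA

Assume both conduct. Then node N would need to be at both 7.6−0.7 = 6.9 V and 11−0.7 = 10.3 V, which is impossible.
Assume only D2 conducts: V_N = 11 − 0.7 = 10.3 V, so I_R = 10.3/2.7 = 3.81 mA.
Check D1: its anode-to-cathode voltage is 7.6 − 10.3 = -2.7 V < 0.7 V, so it is off. The assumption is consistent.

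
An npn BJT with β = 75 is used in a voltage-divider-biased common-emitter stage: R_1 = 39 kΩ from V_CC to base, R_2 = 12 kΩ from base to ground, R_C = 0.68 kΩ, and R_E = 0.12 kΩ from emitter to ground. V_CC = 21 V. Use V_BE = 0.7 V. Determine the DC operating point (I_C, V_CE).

I_C ≈ 17 mA, V_CE ≈ 7.1 V

Thevenize the base divider: V_Th = V_CC·R_2/(R_1+R_2) = 21×12/51 = 4.94 V, R_Th = R_1‖R_2 = 9.18 kΩ.
Base-emitter loop: V_Th = I_B·R_Th + V_BE + (β+1)I_B·R_E, so I_B = (4.94 − 0.7) / (9.18 + 76×0.12) = 0.232 mA.
I_C = β·I_B = 75×0.232 = 17.4 mA, and I_E = (β+1)I_B = 17.6 mA.
V_CE = V_CC − I_C·R_C − I_E·R_E = 21 − 17.4×0.68 − 17.6×0.12 = 7.06 V.
V_CE = 7.06 V > 0.2 V confirms active-region operation.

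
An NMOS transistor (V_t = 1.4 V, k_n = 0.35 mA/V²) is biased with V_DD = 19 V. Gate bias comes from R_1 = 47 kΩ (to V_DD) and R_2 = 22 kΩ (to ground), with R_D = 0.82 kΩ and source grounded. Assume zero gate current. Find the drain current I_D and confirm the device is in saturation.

V_G = V_DD·R_2/(R_1+R_2) = 19×22/69 = 6.06 V. With the source grounded, V_GS = V_G = 6.06 V.
Assume saturation: I_D = (k_n/2)(V_GS − V_t)² = (0.35/2)×(6.06 − 1.4)² = 0.175×4.66² = 3.8 mA.
V_DS = V_DD − I_D·R_D = 19 − 3.8×0.82 = 15.9 V.
Saturation requires V_DS ≥ V_GS − V_t = 4.66 V; 15.9 ≥ 4.66 ✓.

I_D ≈ 3.8 mA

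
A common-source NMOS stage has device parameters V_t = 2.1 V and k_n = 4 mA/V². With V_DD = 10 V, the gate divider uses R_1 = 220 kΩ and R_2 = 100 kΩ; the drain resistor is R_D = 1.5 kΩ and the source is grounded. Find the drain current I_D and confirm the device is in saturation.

V_G = V_DD·R_2/(R_1+R_2) = 10×100/320 = 3.12 V. With the source grounded, V_GS = V_G = 3.12 V.
Assume saturation: I_D = (k_n/2)(V_GS − V_t)² = (4/2)×(3.12 − 2.1)² = 2×1.02² = 2.1 mA.
V_DS = V_DD − I_D·R_D = 10 − 2.1×1.5 = 6.85 V.
Saturation requires V_DS ≥ V_GS − V_t = 1.02 V; 6.85 ≥ 1.02 ✓.

I_D ≈ 2.1 mA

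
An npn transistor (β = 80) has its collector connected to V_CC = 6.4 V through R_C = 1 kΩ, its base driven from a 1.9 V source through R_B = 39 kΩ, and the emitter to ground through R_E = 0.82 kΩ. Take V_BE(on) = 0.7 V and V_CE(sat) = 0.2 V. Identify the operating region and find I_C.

active; I_C ≈ 0.91 mA

Assume active. Base-emitter loop: I_B = (V_BB − V_BE)/(R_B + (β+1)R_E) = (1.9 − 0.7)/(39 + 81×0.82) = 0.0114 mA.
I_C = β·I_B = 80×0.0114 = 0.911 mA.
V_CE = V_CC − I_C·R_C − I_E·R_E = 6.4 − 0.911×1 − 0.922×0.82 = 4.73 V > V_CE(sat), so the active-region assumption holds.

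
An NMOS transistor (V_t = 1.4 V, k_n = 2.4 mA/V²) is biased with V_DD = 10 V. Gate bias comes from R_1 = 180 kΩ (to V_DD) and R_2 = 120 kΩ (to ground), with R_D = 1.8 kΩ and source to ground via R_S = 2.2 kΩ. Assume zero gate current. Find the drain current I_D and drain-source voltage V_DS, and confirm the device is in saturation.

V_G = V_DD·R_2/(R_1+R_2) = 10×120/300 = 4 V.
Assume saturation: I_D = (k_n/2)(V_GS − V_t)² with V_GS = V_G − I_D·R_S = 4 − 2.2·I_D.
Substituting gives 5.81·I_D² − 14.7·I_D + 8.11 = 0, with roots I_D = 0.809 or 1.73 mA.
The root I_D = 1.73 mA gives V_GS = 0.2 V ≤ V_t, so take I_D = 0.809 mA.
Then V_GS = 2.22 V and V_DS = V_DD − I_D(R_D+R_S) = 10 − 0.809×4 = 6.77 V.
Saturation requires V_DS ≥ V_GS − V_t = 0.821 V; 6.77 ≥ 0.821 ✓.

I_D ≈ 0.81 mA, V_DS ≈ 6.8 V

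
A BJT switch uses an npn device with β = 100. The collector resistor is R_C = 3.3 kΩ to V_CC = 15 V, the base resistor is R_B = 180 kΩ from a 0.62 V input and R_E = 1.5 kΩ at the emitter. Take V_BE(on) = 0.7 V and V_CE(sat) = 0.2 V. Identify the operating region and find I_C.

cutoff; I_C ≈ 0

V_BB = 0.62 V ≤ V_BE(on) = 0.7 V, so the base-emitter junction is not forward biased.
The transistor is in cutoff: I_B = I_C = 0.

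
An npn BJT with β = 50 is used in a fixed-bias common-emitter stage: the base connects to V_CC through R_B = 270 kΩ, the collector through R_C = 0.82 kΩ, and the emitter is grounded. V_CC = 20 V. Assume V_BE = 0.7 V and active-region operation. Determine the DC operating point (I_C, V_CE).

Base loop: V_CC = I_B·R_B + V_BE, so I_B = (20 − 0.7)/270 kΩ = 0.0715 mA.
In the active region I_C = β·I_B = 50 × 0.0715 = 3.57 mA.
Collector loop: V_CE = V_CC − I_C·R_C = 20 − 3.57×0.82 = 17.1 V.
Since V_CE = 17.1 V > V_CE(sat) ≈ 0.2 V, the transistor is in the active region as assumed.

I_C ≈ 3.6 mA, V_CE ≈ 17 V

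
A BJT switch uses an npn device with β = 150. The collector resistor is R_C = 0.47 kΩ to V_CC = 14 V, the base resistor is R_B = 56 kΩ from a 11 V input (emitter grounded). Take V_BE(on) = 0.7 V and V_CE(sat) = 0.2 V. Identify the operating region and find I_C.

active; I_C ≈ 28 mA

Assume active. Base-emitter loop: I_B = (V_BB − V_BE)/R_B = (11 − 0.7)/56 = 0.184 mA.
I_C = β·I_B = 150×0.184 = 27.6 mA.
V_CE = V_CC − I_C·R_C = 14 − 27.6×0.47 = 1.03 V > V_CE(sat), so the active-region assumption holds.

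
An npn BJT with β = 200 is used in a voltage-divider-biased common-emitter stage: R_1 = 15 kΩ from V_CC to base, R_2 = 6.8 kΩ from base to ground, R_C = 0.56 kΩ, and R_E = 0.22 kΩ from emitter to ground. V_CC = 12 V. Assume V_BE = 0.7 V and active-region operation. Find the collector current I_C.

I_C ≈ 12 mA

Thevenize the base divider: V_Th = V_CC·R_2/(R_1+R_2) = 12×6.8/21.8 = 3.74 V, R_Th = R_1‖R_2 = 4.68 kΩ.
Base-emitter loop: V_Th = I_B·R_Th + V_BE + (β+1)I_B·R_E, so I_B = (3.74 − 0.7) / (4.68 + 201×0.22) = 0.0622 mA.
I_C = β·I_B = 200×0.0622 = 12.4 mA, and I_E = (β+1)I_B = 12.5 mA.
V_CE = V_CC − I_C·R_C − I_E·R_E = 12 − 12.4×0.56 − 12.5×0.22 = 2.28 V.
V_CE = 2.28 V > 0.2 V confirms active-region operation.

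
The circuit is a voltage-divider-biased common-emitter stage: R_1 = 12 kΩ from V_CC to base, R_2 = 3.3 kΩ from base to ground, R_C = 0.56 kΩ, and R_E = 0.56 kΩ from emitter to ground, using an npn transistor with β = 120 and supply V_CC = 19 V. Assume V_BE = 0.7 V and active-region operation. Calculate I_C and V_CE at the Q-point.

I_C ≈ 5.8 mA, V_CE ≈ 12 V

Thevenize the base divider: V_Th = V_CC·R_2/(R_1+R_2) = 19×3.3/15.3 = 4.1 V, R_Th = R_1‖R_2 = 2.59 kΩ.
Base-emitter loop: V_Th = I_B·R_Th + V_BE + (β+1)I_B·R_E, so I_B = (4.1 − 0.7) / (2.59 + 121×0.56) = 0.0483 mA.
I_C = β·I_B = 120×0.0483 = 5.8 mA, and I_E = (β+1)I_B = 5.84 mA.
V_CE = V_CC − I_C·R_C − I_E·R_E = 19 − 5.8×0.56 − 5.84×0.56 = 12.5 V.
V_CE = 12.5 V > 0.2 V confirms active-region operation.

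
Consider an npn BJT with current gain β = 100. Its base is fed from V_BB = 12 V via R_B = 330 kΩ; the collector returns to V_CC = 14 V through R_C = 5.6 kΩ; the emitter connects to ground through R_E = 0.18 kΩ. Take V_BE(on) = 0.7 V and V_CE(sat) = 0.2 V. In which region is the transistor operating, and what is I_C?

Assume active: I_B = (12 − 0.7)/(330 + 101×0.18) = 0.0325 mA, I_C = β·I_B = 3.25 mA.
Then V_CE = 14 − 3.25×5.6 − 3.28×0.18 = -4.76 V < 0.2 V — the active assumption fails.
Re-solve with V_CE = 0.2 V. KCL at the emitter: V_E/R_E = (V_BB−0.7−V_E)/R_B + (V_CC−0.2−V_E)/R_C, giving V_E = 0.435 V.
I_C = (V_CC − 0.2 − V_E)/R_C = (13.8 − 0.435)/5.6 = 2.39 mA.
Check: I_B = (11.3 − 0.435)/330 = 0.0329 mA, and β·I_B = 3.29 mA > I_C, confirming saturation.

saturation; I_C ≈ 2.4 mA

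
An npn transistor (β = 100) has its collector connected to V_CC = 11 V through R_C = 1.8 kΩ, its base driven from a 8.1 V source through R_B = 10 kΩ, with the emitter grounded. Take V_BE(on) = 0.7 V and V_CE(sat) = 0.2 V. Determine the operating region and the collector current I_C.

Assume active: I_B = (8.1 − 0.7)/10 = 0.74 mA, giving I_C = β·I_B = 74 mA.
But then V_CE = 11 − 74×1.8 = -122 V < V_CE(sat) = 0.2 V — impossible in the active region.
So the transistor is saturated. With V_CE = 0.2 V, I_C = (V_CC − 0.2)/R_C = 10.8/1.8 = 6 mA.
Check: β·I_B = 74 mA > I_C = 6 mA, confirming saturation.

saturation; I_C ≈ 6 mA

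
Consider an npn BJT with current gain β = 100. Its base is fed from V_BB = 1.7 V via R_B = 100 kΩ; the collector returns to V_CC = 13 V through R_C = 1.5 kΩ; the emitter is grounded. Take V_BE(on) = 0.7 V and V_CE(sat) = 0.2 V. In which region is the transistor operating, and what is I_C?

active; I_C ≈ 1 mA

Assume active. Base-emitter loop: I_B = (V_BB − V_BE)/R_B = (1.7 − 0.7)/100 = 0.01 mA.
I_C = β·I_B = 100×0.01 = 1 mA.
V_CE = V_CC − I_C·R_C = 13 − 1×1.5 = 11.5 V > V_CE(sat), so the active-region assumption holds.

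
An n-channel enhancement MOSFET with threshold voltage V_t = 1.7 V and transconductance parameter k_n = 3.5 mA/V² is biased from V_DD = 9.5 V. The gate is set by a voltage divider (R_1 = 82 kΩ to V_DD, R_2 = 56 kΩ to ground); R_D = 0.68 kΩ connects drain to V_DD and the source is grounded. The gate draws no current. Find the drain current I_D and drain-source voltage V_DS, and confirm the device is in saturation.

V_G = V_DD·R_2/(R_1+R_2) = 9.5×56/138 = 3.86 V. With the source grounded, V_GS = V_G = 3.86 V.
Assume saturation: I_D = (k_n/2)(V_GS − V_t)² = (3.5/2)×(3.86 − 1.7)² = 1.75×2.16² = 8.13 mA.
V_DS = V_DD − I_D·R_D = 9.5 − 8.13×0.68 = 3.97 V.
Saturation requires V_DS ≥ V_GS − V_t = 2.16 V; 3.97 ≥ 2.16 ✓.

I_D ≈ 8.1 mA, V_DS ≈ 4 V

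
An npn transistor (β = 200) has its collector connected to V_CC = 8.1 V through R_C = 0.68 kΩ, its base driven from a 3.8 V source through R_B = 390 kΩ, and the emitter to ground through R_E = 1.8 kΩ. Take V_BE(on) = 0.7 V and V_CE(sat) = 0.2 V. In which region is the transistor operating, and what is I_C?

Assume active. Base-emitter loop: I_B = (V_BB − V_BE)/(R_B + (β+1)R_E) = (3.8 − 0.7)/(390 + 201×1.8) = 0.00412 mA.
I_C = β·I_B = 200×0.00412 = 0.825 mA.
V_CE = V_CC − I_C·R_C − I_E·R_E = 8.1 − 0.825×0.68 − 0.829×1.8 = 6.05 V > V_CE(sat), so the active-region assumption holds.

active; I_C ≈ 0.82 mA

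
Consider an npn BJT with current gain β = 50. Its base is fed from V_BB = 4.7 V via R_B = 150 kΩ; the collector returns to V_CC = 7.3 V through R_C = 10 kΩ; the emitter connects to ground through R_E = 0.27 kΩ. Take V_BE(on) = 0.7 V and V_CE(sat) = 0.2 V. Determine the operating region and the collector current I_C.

Assume active: I_B = (4.7 − 0.7)/(150 + 51×0.27) = 0.0244 mA, I_C = β·I_B = 1.22 mA.
Then V_CE = 7.3 − 1.22×10 − 1.25×0.27 = -5.25 V < 0.2 V — the active assumption fails.
Re-solve with V_CE = 0.2 V. KCL at the emitter: V_E/R_E = (V_BB−0.7−V_E)/R_B + (V_CC−0.2−V_E)/R_C, giving V_E = 0.193 V.
I_C = (V_CC − 0.2 − V_E)/R_C = (7.1 − 0.193)/10 = 0.691 mA.
Check: I_B = (4 − 0.193)/150 = 0.0254 mA, and β·I_B = 1.27 mA > I_C, confirming saturation.

saturation; I_C ≈ 0.69 mA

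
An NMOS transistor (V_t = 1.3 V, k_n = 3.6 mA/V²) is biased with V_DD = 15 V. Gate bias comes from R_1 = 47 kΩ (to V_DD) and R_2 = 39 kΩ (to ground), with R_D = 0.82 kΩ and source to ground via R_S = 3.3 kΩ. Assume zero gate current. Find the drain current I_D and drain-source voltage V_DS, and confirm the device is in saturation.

I_D ≈ 1.4 mA, V_DS ≈ 9.2 V

V_G = V_DD·R_2/(R_1+R_2) = 15×39/86 = 6.8 V.
Assume saturation: I_D = (k_n/2)(V_GS − V_t)² with V_GS = V_G − I_D·R_S = 6.8 − 3.3·I_D.
Substituting gives 19.6·I_D² − 66.4·I_D + 54.5 = 0, with roots I_D = 1.4 or 1.99 mA.
The root I_D = 1.99 mA gives V_GS = 0.25 V ≤ V_t, so take I_D = 1.4 mA.
Then V_GS = 2.18 V and V_DS = V_DD − I_D(R_D+R_S) = 15 − 1.4×4.12 = 9.23 V.
Saturation requires V_DS ≥ V_GS − V_t = 0.882 V; 9.23 ≥ 0.882 ✓.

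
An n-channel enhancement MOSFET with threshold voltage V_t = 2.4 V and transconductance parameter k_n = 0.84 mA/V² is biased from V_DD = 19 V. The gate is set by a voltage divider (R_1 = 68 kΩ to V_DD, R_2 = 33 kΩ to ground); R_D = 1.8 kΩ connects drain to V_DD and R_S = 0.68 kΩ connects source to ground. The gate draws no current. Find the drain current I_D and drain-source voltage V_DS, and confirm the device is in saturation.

V_G = V_DD·R_2/(R_1+R_2) = 19×33/101 = 6.21 V.
Assume saturation: I_D = (k_n/2)(V_GS − V_t)² with V_GS = V_G − I_D·R_S = 6.21 − 0.68·I_D.
Substituting gives 0.194·I_D² − 3.18·I_D + 6.09 = 0, with roots I_D = 2.22 or 14.1 mA.
The root I_D = 14.1 mA gives V_GS = -3.4 V ≤ V_t, so take I_D = 2.22 mA.
Then V_GS = 4.7 V and V_DS = V_DD − I_D(R_D+R_S) = 19 − 2.22×2.48 = 13.5 V.
Saturation requires V_DS ≥ V_GS − V_t = 2.3 V; 13.5 ≥ 2.3 ✓.

I_D ≈ 2.2 mA, V_DS ≈ 13 V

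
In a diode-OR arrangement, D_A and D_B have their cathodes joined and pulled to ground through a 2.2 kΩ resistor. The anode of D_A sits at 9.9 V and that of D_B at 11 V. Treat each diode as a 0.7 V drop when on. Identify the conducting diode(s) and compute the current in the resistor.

Only D_B conducts; I_R ≈ 4.7 mA

Assume both conduct. Then node N would need to be at both 9.9−0.7 = 9.2 V and 11−0.7 = 10.3 V, which is impossible.
Assume only D_B conducts: V_N = 11 − 0.7 = 10.3 V, so I_R = 10.3/2.2 = 4.68 mA.
Check D_A: its anode-to-cathode voltage is 9.9 − 10.3 = -0.4 V < 0.7 V, so it is off. The assumption is consistent.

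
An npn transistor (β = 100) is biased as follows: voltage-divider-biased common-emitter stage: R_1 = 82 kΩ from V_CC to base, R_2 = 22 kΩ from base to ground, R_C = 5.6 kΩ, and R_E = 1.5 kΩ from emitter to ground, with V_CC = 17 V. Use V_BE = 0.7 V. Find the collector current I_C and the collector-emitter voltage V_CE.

Thevenize the base divider: V_Th = V_CC·R_2/(R_1+R_2) = 17×22/104 = 3.6 V, R_Th = R_1‖R_2 = 17.3 kΩ.
Base-emitter loop: V_Th = I_B·R_Th + V_BE + (β+1)I_B·R_E, so I_B = (3.6 − 0.7) / (17.3 + 101×1.5) = 0.0172 mA.
I_C = β·I_B = 100×0.0172 = 1.72 mA, and I_E = (β+1)I_B = 1.73 mA.
V_CE = V_CC − I_C·R_C − I_E·R_E = 17 − 1.72×5.6 − 1.73×1.5 = 4.8 V.
V_CE = 4.8 V > 0.2 V confirms active-region operation.

I_C ≈ 1.7 mA, V_CE ≈ 4.8 V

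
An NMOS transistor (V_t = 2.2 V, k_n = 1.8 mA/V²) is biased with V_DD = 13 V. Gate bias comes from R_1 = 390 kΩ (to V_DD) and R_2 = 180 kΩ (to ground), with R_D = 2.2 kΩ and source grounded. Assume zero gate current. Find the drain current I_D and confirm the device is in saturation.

I_D ≈ 3.3 mA

V_G = V_DD·R_2/(R_1+R_2) = 13×180/570 = 4.11 V. With the source grounded, V_GS = V_G = 4.11 V.
Assume saturation: I_D = (k_n/2)(V_GS − V_t)² = (1.8/2)×(4.11 − 2.2)² = 0.9×1.91² = 3.27 mA.
V_DS = V_DD − I_D·R_D = 13 − 3.27×2.2 = 5.81 V.
Saturation requires V_DS ≥ V_GS − V_t = 1.91 V; 5.81 ≥ 1.91 ✓.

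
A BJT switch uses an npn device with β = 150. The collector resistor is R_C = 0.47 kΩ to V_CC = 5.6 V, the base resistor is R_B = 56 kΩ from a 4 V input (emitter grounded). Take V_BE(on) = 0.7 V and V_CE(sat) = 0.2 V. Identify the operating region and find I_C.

Assume active. Base-emitter loop: I_B = (V_BB − V_BE)/R_B = (4 − 0.7)/56 = 0.0589 mA.
I_C = β·I_B = 150×0.0589 = 8.84 mA.
V_CE = V_CC − I_C·R_C = 5.6 − 8.84×0.47 = 1.45 V > V_CE(sat), so the active-region assumption holds.

active; I_C ≈ 8.8 mA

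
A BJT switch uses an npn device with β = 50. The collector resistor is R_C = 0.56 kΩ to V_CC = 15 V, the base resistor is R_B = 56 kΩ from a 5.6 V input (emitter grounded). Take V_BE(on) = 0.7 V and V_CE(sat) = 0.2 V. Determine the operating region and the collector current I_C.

Assume active. Base-emitter loop: I_B = (V_BB − V_BE)/R_B = (5.6 − 0.7)/56 = 0.0875 mA.
I_C = β·I_B = 50×0.0875 = 4.38 mA.
V_CE = V_CC − I_C·R_C = 15 − 4.38×0.56 = 12.6 V > V_CE(sat), so the active-region assumption holds.

active; I_C ≈ 4.4 mA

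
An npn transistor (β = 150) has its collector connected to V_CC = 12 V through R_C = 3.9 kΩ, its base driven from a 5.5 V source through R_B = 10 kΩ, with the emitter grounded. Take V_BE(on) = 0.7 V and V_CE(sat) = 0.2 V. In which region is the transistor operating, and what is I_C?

saturation; I_C ≈ 3 mA

Assume active: I_B = (5.5 − 0.7)/10 = 0.48 mA, giving I_C = β·I_B = 72 mA.
But then V_CE = 12 − 72×3.9 = -269 V < V_CE(sat) = 0.2 V — impossible in the active region.
So the transistor is saturated. With V_CE = 0.2 V, I_C = (V_CC − 0.2)/R_C = 11.8/3.9 = 3.03 mA.
Check: β·I_B = 72 mA > I_C = 3.03 mA, confirming saturation.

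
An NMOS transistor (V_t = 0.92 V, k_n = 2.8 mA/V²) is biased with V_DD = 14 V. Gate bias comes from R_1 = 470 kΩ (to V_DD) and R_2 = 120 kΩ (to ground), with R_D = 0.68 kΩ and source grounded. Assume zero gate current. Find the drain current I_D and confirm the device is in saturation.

I_D ≈ 5.2 mA

V_G = V_DD·R_2/(R_1+R_2) = 14×120/590 = 2.85 V. With the source grounded, V_GS = V_G = 2.85 V.
Assume saturation: I_D = (k_n/2)(V_GS − V_t)² = (2.8/2)×(2.85 − 0.92)² = 1.4×1.93² = 5.2 mA.
V_DS = V_DD − I_D·R_D = 14 − 5.2×0.68 = 10.5 V.
Saturation requires V_DS ≥ V_GS − V_t = 1.93 V; 10.5 ≥ 1.93 ✓.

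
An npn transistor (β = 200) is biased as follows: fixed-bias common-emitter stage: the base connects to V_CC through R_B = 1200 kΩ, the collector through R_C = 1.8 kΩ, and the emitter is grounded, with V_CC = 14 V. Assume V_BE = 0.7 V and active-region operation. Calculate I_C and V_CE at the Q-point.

I_C ≈ 2.2 mA, V_CE ≈ 10 V

Base loop: V_CC = I_B·R_B + V_BE, so I_B = (14 − 0.7)/1200 kΩ = 0.0111 mA.
In the active region I_C = β·I_B = 200 × 0.0111 = 2.22 mA.
Collector loop: V_CE = V_CC − I_C·R_C = 14 − 2.22×1.8 = 10 V.
Since V_CE = 10 V > V_CE(sat) ≈ 0.2 V, the transistor is in the active region as assumed.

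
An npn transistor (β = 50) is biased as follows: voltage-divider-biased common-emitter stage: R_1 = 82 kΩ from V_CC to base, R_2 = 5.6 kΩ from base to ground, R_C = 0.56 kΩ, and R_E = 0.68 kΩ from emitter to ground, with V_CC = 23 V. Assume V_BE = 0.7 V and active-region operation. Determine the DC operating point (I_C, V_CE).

I_C ≈ 0.96 mA, V_CE ≈ 22 V

Thevenize the base divider: V_Th = V_CC·R_2/(R_1+R_2) = 23×5.6/87.6 = 1.47 V, R_Th = R_1‖R_2 = 5.24 kΩ.
Base-emitter loop: V_Th = I_B·R_Th + V_BE + (β+1)I_B·R_E, so I_B = (1.47 − 0.7) / (5.24 + 51×0.68) = 0.0193 mA.
I_C = β·I_B = 50×0.0193 = 0.965 mA, and I_E = (β+1)I_B = 0.984 mA.
V_CE = V_CC − I_C·R_C − I_E·R_E = 23 − 0.965×0.56 − 0.984×0.68 = 21.8 V.
V_CE = 21.8 V > 0.2 V confirms active-region operation.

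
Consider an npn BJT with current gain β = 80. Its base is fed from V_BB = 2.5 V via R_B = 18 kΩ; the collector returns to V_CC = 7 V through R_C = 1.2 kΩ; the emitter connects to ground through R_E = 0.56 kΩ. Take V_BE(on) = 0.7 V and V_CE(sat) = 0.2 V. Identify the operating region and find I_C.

active; I_C ≈ 2.3 mA

Assume active. Base-emitter loop: I_B = (V_BB − V_BE)/(R_B + (β+1)R_E) = (2.5 − 0.7)/(18 + 81×0.56) = 0.0284 mA.
I_C = β·I_B = 80×0.0284 = 2.27 mA.
V_CE = V_CC − I_C·R_C − I_E·R_E = 7 − 2.27×1.2 − 2.3×0.56 = 2.98 V > V_CE(sat), so the active-region assumption holds.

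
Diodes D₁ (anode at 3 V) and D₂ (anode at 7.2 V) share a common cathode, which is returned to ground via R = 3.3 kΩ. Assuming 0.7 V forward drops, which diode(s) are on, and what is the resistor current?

Assume both conduct. Then node N would need to be at both 3−0.7 = 2.3 V and 7.2−0.7 = 6.5 V, which is impossible.
Assume only D₂ conducts: V_N = 7.2 − 0.7 = 6.5 V, so I_R = 6.5/3.3 = 1.97 mA.
Check D₁: its anode-to-cathode voltage is 3 − 6.5 = -3.5 V < 0.7 V, so it is off. The assumption is consistent.

Only D₂ conducts; I_R ≈ 2 mA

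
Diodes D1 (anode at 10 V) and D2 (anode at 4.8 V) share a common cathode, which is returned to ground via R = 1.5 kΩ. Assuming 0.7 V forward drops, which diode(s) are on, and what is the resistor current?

Assume both conduct. Then node N would need to be at both 10−0.7 = 9.3 V and 4.8−0.7 = 4.1 V, which is impossible.
Assume only D1 conducts: V_N = 10 − 0.7 = 9.3 V, so I_R = 9.3/1.5 = 6.2 mA.
Check D2: its anode-to-cathode voltage is 4.8 − 9.3 = -4.5 V < 0.7 V, so it is off. The assumption is consistent.

Only D1 conducts; I_R ≈ 6.2 mA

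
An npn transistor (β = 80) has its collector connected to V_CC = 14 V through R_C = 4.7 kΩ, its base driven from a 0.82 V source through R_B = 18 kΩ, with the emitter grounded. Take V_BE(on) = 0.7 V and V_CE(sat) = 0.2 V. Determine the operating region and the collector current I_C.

active; I_C ≈ 0.53 mA

Assume active. Base-emitter loop: I_B = (V_BB − V_BE)/R_B = (0.82 − 0.7)/18 = 0.00667 mA.
I_C = β·I_B = 80×0.00667 = 0.533 mA.
V_CE = V_CC − I_C·R_C = 14 − 0.533×4.7 = 11.5 V > V_CE(sat), so the active-region assumption holds.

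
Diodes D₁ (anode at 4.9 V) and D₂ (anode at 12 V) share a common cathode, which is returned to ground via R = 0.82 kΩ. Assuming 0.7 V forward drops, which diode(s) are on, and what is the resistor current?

Assume both conduct. Then node N would need to be at both 4.9−0.7 = 4.2 V and 12−0.7 = 11.3 V, which is impossible.
Assume only D₂ conducts: V_N = 12 − 0.7 = 11.3 V, so I_R = 11.3/0.82 = 13.8 mA.
Check D₁: its anode-to-cathode voltage is 4.9 − 11.3 = -6.4 V < 0.7 V, so it is off. The assumption is consistent.

Only D₂ conducts; I_R ≈ 14 mA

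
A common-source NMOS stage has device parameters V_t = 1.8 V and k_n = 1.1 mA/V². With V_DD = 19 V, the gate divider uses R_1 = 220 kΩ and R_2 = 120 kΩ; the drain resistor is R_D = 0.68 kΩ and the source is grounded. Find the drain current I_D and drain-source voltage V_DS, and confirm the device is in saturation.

I_D ≈ 13 mA, V_DS ≈ 10 V

V_G = V_DD·R_2/(R_1+R_2) = 19×120/340 = 6.71 V. With the source grounded, V_GS = V_G = 6.71 V.
Assume saturation: I_D = (k_n/2)(V_GS − V_t)² = (1.1/2)×(6.71 − 1.8)² = 0.55×4.91² = 13.2 mA.
V_DS = V_DD − I_D·R_D = 19 − 13.2×0.68 = 10 V.
Saturation requires V_DS ≥ V_GS − V_t = 4.91 V; 10 ≥ 4.91 ✓.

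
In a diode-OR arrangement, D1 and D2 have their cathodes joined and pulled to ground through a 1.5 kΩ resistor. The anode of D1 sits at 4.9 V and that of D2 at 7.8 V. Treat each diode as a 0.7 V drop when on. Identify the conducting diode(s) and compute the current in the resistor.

Assume both conduct. Then node N would need to be at both 4.9−0.7 = 4.2 V and 7.8−0.7 = 7.1 V, which is impossible.
Assume only D2 conducts: V_N = 7.8 − 0.7 = 7.1 V, so I_R = 7.1/1.5 = 4.73 mA.
Check D1: its anode-to-cathode voltage is 4.9 − 7.1 = -2.2 V < 0.7 V, so it is off. The assumption is consistent.

Only D2 conducts; I_R ≈ 4.7 mA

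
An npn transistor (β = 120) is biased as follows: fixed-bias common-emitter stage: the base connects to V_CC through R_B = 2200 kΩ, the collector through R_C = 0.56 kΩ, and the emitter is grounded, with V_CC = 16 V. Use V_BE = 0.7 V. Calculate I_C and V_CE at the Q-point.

I_C ≈ 0.83 mA, V_CE ≈ 16 V

Base loop: V_CC = I_B·R_B + V_BE, so I_B = (16 − 0.7)/2200 kΩ = 0.00695 mA.
In the active region I_C = β·I_B = 120 × 0.00695 = 0.835 mA.
Collector loop: V_CE = V_CC − I_C·R_C = 16 − 0.835×0.56 = 15.5 V.
Since V_CE = 15.5 V > V_CE(sat) ≈ 0.2 V, the transistor is in the active region as assumed.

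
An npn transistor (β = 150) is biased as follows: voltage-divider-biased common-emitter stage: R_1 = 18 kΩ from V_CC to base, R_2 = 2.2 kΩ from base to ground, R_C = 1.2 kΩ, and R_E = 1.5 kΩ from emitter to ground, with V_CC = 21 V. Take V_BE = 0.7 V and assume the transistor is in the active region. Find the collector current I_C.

I_C ≈ 1 mA

Thevenize the base divider: V_Th = V_CC·R_2/(R_1+R_2) = 21×2.2/20.2 = 2.29 V, R_Th = R_1‖R_2 = 1.96 kΩ.
Base-emitter loop: V_Th = I_B·R_Th + V_BE + (β+1)I_B·R_E, so I_B = (2.29 − 0.7) / (1.96 + 151×1.5) = 0.00695 mA.
I_C = β·I_B = 150×0.00695 = 1.04 mA, and I_E = (β+1)I_B = 1.05 mA.
V_CE = V_CC − I_C·R_C − I_E·R_E = 21 − 1.04×1.2 − 1.05×1.5 = 18.2 V.
V_CE = 18.2 V > 0.2 V confirms active-region operation.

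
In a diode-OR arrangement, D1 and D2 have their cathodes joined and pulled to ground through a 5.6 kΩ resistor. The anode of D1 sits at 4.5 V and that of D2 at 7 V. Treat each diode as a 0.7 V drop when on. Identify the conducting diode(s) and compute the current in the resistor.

Assume both conduct. Then node N would need to be at both 4.5−0.7 = 3.8 V and 7−0.7 = 6.3 V, which is impossible.
Assume only D2 conducts: V_N = 7 − 0.7 = 6.3 V, so I_R = 6.3/5.6 = 1.12 mA.
Check D1: its anode-to-cathode voltage is 4.5 − 6.3 = -1.8 V < 0.7 V, so it is off. The assumption is consistent.

Only D2 conducts; I_R ≈ 1.1 mA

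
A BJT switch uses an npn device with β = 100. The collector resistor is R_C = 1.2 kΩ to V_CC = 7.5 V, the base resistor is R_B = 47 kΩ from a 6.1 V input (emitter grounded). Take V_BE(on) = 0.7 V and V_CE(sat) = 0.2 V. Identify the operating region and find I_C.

Assume active: I_B = (6.1 − 0.7)/47 = 0.115 mA, giving I_C = β·I_B = 11.5 mA.
But then V_CE = 7.5 − 11.5×1.2 = -6.29 V < V_CE(sat) = 0.2 V — impossible in the active region.
So the transistor is saturated. With V_CE = 0.2 V, I_C = (V_CC − 0.2)/R_C = 7.3/1.2 = 6.08 mA.
Check: β·I_B = 11.5 mA > I_C = 6.08 mA, confirming saturation.

saturation; I_C ≈ 6.1 mA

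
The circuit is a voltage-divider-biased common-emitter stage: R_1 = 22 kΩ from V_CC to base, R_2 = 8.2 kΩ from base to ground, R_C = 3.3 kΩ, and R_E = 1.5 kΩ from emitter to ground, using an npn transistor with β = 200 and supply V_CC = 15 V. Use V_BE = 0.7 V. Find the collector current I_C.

Thevenize the base divider: V_Th = V_CC·R_2/(R_1+R_2) = 15×8.2/30.2 = 4.07 V, R_Th = R_1‖R_2 = 5.97 kΩ.
Base-emitter loop: V_Th = I_B·R_Th + V_BE + (β+1)I_B·R_E, so I_B = (4.07 − 0.7) / (5.97 + 201×1.5) = 0.011 mA.
I_C = β·I_B = 200×0.011 = 2.19 mA, and I_E = (β+1)I_B = 2.2 mA.
V_CE = V_CC − I_C·R_C − I_E·R_E = 15 − 2.19×3.3 − 2.2×1.5 = 4.45 V.
V_CE = 4.45 V > 0.2 V confirms active-region operation.

I_C ≈ 2.2 mA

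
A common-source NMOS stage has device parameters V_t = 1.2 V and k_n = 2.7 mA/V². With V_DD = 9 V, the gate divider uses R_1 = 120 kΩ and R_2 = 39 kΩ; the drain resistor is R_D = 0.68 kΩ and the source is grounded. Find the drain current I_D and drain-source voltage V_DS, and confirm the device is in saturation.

I_D ≈ 1.4 mA, V_DS ≈ 8.1 V

V_G = V_DD·R_2/(R_1+R_2) = 9×39/159 = 2.21 V. With the source grounded, V_GS = V_G = 2.21 V.
Assume saturation: I_D = (k_n/2)(V_GS − V_t)² = (2.7/2)×(2.21 − 1.2)² = 1.35×1.01² = 1.37 mA.
V_DS = V_DD − I_D·R_D = 9 − 1.37×0.68 = 8.07 V.
Saturation requires V_DS ≥ V_GS − V_t = 1.01 V; 8.07 ≥ 1.01 ✓.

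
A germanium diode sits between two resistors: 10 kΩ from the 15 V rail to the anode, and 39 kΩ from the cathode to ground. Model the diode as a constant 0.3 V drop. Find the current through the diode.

The two resistors are in series with the diode, so KVL gives 15 = I·10 + 0.3 + I·39.
I = (15 − 0.3) / (10 + 39) kΩ = 14.7 / 49 = 0.3 mA.

I ≈ 0.3 mA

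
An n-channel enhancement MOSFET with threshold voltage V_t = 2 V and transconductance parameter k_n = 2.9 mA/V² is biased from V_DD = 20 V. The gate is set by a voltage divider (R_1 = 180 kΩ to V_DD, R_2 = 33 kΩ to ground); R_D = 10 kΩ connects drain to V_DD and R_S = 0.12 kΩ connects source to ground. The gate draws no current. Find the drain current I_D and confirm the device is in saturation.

V_G = V_DD·R_2/(R_1+R_2) = 20×33/213 = 3.1 V.
Assume saturation: I_D = (k_n/2)(V_GS − V_t)² with V_GS = V_G − I_D·R_S = 3.1 − 0.12·I_D.
Substituting gives 0.0209·I_D² − 1.38·I_D + 1.75 = 0, with roots I_D = 1.29 or 64.9 mA.
The root I_D = 64.9 mA gives V_GS = -4.69 V ≤ V_t, so take I_D = 1.29 mA.
Then V_GS = 2.94 V and V_DS = V_DD − I_D(R_D+R_S) = 20 − 1.29×10.1 = 6.93 V.
Saturation requires V_DS ≥ V_GS − V_t = 0.944 V; 6.93 ≥ 0.944 ✓.

I_D ≈ 1.3 mA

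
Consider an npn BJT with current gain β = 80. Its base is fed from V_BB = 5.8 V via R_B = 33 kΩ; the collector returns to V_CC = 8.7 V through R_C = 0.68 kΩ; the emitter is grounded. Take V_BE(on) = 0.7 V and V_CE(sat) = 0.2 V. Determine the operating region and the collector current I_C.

active; I_C ≈ 12 mA

Assume active. Base-emitter loop: I_B = (V_BB − V_BE)/R_B = (5.8 − 0.7)/33 = 0.155 mA.
I_C = β·I_B = 80×0.155 = 12.4 mA.
V_CE = V_CC − I_C·R_C = 8.7 − 12.4×0.68 = 0.293 V > V_CE(sat), so the active-region assumption holds.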